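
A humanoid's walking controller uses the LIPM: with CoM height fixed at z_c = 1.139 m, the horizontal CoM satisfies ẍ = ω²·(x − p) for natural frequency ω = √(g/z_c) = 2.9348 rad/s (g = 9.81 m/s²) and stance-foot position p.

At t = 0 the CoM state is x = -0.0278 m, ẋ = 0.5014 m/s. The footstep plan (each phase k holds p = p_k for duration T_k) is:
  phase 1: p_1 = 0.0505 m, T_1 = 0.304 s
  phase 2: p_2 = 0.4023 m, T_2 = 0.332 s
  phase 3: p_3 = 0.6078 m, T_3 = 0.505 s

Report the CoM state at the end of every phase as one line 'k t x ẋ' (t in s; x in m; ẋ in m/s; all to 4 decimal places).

1 0.3040 0.1124 0.4812
2 0.6360 0.1498 -0.2383
3 1.1410 -0.6218 -3.3573

phase 1: p=0.0505, T=0.304, ωT=0.892179, cosh=1.425102, sinh=1.015340; start (x,ẋ)=(-0.027800, 0.501400) → end (x,ẋ)=(0.112382, 0.481226)
phase 2: p=0.4023, T=0.332, ωT=0.974354, cosh=1.513445, sinh=1.136009; start (x,ẋ)=(0.112382, 0.481226) → end (x,ẋ)=(0.149799, -0.238266)
phase 3: p=0.6078, T=0.505, ωT=1.482074, cosh=2.314616, sinh=2.087450; start (x,ẋ)=(0.149799, -0.238266) → end (x,ẋ)=(-0.621770, -3.357325)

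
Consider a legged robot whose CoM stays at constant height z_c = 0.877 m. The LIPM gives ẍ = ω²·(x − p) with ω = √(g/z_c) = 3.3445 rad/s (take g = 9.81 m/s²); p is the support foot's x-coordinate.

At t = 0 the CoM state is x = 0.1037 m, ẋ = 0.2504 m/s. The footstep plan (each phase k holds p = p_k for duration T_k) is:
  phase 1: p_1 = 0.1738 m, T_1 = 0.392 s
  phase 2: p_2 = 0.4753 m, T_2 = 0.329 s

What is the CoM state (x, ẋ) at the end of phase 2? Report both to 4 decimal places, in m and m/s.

x = -0.0078, ẋ = -1.2367

phase 1: p=0.1738, T=0.392, ωT=1.311044, cosh=1.989792, sinh=1.720253; start (x,ẋ)=(0.103700, 0.250400) → end (x,ẋ)=(0.163110, 0.094931)
phase 2: p=0.4753, T=0.329, ωT=1.100341, cosh=1.668973, sinh=1.336216; start (x,ẋ)=(0.163110, 0.094931) → end (x,ẋ)=(-0.007810, -1.236733)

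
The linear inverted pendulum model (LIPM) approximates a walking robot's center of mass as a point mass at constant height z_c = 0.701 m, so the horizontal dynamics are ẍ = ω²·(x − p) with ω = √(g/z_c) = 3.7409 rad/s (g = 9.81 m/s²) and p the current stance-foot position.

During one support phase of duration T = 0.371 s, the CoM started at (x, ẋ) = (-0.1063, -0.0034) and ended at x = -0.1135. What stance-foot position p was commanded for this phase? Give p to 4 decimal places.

ωT = 3.7409·0.371 = 1.387874; cosh(ωT) = 2.127964, sinh(ωT) = 1.878359
x(T) = p + (x₀−p)·cosh(ωT) + (ẋ₀/ω)·sinh(ωT) ⇒ p·(1 − cosh) = x(T) − x₀·cosh − (ẋ₀/ω)·sinh
numerator   = -0.1135 − (-0.1063)·2.127964 − (-0.0034/3.7409)·1.878359 = 0.114410
denominator = 1 − 2.127964 = -1.127964
p = 0.114410 / -1.127964 = -0.1014

p = -0.1014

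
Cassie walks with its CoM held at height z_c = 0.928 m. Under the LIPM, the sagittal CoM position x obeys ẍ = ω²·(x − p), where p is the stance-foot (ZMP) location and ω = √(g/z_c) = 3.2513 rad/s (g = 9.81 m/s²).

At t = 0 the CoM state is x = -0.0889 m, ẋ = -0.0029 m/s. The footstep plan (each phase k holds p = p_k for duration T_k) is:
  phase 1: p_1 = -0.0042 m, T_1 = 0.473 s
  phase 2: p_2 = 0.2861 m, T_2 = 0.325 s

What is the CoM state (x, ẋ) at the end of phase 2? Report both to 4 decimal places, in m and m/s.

x = -0.7581, ẋ = -3.0466

phase 1: p=-0.0042, T=0.473, ωT=1.537865, cosh=2.434740, sinh=2.219901; start (x,ẋ)=(-0.088900, -0.002900) → end (x,ẋ)=(-0.212403, -0.618388)
phase 2: p=0.2861, T=0.325, ωT=1.056673, cosh=1.612197, sinh=1.264586; start (x,ẋ)=(-0.212403, -0.618388) → end (x,ẋ)=(-0.758105, -3.046581)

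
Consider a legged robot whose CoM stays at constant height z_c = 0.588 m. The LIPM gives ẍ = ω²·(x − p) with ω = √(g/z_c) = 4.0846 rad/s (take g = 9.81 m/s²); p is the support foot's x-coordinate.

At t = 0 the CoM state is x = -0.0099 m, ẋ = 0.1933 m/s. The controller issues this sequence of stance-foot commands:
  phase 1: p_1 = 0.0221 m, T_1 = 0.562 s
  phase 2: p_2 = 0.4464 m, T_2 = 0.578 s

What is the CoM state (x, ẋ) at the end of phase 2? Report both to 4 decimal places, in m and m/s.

x = -1.0164, ẋ = -5.8082

phase 1: p=0.0221, T=0.562, ωT=2.295545, cosh=5.015277, sinh=4.914571; start (x,ẋ)=(-0.009900, 0.193300) → end (x,ẋ)=(0.094189, 0.327083)
phase 2: p=0.4464, T=0.578, ωT=2.360899, cosh=5.347405, sinh=5.253070; start (x,ẋ)=(0.094189, 0.327083) → end (x,ẋ)=(-1.016365, -5.808240)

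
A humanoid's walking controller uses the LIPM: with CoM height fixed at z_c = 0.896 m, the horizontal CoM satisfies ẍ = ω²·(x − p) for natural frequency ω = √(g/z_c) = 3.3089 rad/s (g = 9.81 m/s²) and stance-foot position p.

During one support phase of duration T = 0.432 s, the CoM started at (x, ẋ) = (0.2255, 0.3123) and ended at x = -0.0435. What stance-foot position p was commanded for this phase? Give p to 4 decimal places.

p = 0.6020

ωT = 3.3089·0.432 = 1.429445; cosh(ωT) = 2.207911, sinh(ωT) = 1.968469
x(T) = p + (x₀−p)·cosh(ωT) + (ẋ₀/ω)·sinh(ωT) ⇒ p·(1 − cosh) = x(T) − x₀·cosh − (ẋ₀/ω)·sinh
numerator   = -0.0435 − (0.2255)·2.207911 − (0.3123/3.3089)·1.968469 = -0.727172
denominator = 1 − 2.207911 = -1.207911
p = -0.727172 / -1.207911 = 0.6020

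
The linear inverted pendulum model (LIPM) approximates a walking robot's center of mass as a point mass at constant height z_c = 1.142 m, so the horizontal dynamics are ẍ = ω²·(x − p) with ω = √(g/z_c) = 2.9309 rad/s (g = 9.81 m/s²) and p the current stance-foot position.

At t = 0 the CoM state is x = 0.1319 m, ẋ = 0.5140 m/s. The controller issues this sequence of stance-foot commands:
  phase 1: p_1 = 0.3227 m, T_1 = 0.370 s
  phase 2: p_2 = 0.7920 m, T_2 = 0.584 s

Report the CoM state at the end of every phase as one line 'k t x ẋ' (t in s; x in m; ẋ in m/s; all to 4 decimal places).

phase 1: p=0.3227, T=0.370, ωT=1.084433, cosh=1.647928, sinh=1.309834; start (x,ẋ)=(0.131900, 0.514000) → end (x,ẋ)=(0.237985, 0.114555)
phase 2: p=0.7920, T=0.584, ωT=1.711646, cosh=2.859318, sinh=2.678750; start (x,ẋ)=(0.237985, 0.114555) → end (x,ẋ)=(-0.687407, -4.022107)

1 0.3700 0.2380 0.1146
2 0.9540 -0.6874 -4.0221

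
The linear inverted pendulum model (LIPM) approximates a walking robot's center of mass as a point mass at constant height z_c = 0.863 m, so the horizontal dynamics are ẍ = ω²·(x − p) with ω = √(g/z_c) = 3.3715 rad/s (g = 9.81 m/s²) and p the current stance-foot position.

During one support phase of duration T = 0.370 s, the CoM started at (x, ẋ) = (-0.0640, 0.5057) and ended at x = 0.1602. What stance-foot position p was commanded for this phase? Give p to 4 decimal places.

p = -0.0466

ωT = 3.3715·0.370 = 1.247455; cosh(ωT) = 1.884353, sinh(ωT) = 1.597118
x(T) = p + (x₀−p)·cosh(ωT) + (ẋ₀/ω)·sinh(ωT) ⇒ p·(1 − cosh) = x(T) − x₀·cosh − (ẋ₀/ω)·sinh
numerator   = 0.1602 − (-0.0640)·1.884353 − (0.5057/3.3715)·1.597118 = 0.041243
denominator = 1 − 1.884353 = -0.884353
p = 0.041243 / -0.884353 = -0.0466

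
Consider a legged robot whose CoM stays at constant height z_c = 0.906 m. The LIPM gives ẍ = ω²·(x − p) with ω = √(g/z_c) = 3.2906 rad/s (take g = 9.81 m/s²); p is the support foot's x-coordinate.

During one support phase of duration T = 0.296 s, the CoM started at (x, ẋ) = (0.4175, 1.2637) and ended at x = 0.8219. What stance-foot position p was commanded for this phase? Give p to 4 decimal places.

ωT = 3.2906·0.296 = 0.974018; cosh(ωT) = 1.513064, sinh(ωT) = 1.135500
x(T) = p + (x₀−p)·cosh(ωT) + (ẋ₀/ω)·sinh(ωT) ⇒ p·(1 − cosh) = x(T) − x₀·cosh − (ẋ₀/ω)·sinh
numerator   = 0.8219 − (0.4175)·1.513064 − (1.2637/3.2906)·1.135500 = -0.245874
denominator = 1 − 1.513064 = -0.513064
p = -0.245874 / -0.513064 = 0.4792

p = 0.4792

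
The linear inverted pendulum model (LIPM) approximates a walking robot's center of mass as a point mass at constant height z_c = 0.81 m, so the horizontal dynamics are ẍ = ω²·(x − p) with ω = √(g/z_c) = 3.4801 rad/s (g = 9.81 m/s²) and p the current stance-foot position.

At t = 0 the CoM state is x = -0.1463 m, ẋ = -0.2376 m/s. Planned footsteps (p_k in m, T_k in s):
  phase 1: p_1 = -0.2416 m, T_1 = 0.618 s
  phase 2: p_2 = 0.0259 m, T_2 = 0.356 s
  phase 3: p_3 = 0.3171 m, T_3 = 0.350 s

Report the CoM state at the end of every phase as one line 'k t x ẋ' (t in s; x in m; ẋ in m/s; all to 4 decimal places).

1 0.6180 -0.1160 0.3709
2 0.9740 -0.0711 -0.0869
3 1.3240 -0.4349 -2.2432

phase 1: p=-0.2416, T=0.618, ωT=2.150702, cosh=4.353644, sinh=4.237241; start (x,ẋ)=(-0.146300, -0.237600) → end (x,ẋ)=(-0.115991, 0.370870)
phase 2: p=0.0259, T=0.356, ωT=1.238916, cosh=1.870783, sinh=1.581085; start (x,ẋ)=(-0.115991, 0.370870) → end (x,ẋ)=(-0.071052, -0.086912)
phase 3: p=0.3171, T=0.350, ωT=1.218035, cosh=1.838175, sinh=1.542364; start (x,ẋ)=(-0.071052, -0.086912) → end (x,ẋ)=(-0.434911, -2.243199)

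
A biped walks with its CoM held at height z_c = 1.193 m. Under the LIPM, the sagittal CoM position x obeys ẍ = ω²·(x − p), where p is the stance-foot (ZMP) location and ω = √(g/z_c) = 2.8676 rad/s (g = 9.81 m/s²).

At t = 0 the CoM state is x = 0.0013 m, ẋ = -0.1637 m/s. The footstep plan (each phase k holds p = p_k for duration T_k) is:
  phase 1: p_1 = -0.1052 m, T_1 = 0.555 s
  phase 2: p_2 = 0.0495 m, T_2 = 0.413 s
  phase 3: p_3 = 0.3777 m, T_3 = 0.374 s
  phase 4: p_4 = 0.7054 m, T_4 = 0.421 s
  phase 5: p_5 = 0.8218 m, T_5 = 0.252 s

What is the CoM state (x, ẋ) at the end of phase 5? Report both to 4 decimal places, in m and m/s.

phase 1: p=-0.1052, T=0.555, ωT=1.591518, cosh=2.557407, sinh=2.353791; start (x,ẋ)=(0.001300, -0.163700) → end (x,ẋ)=(0.032795, 0.300199)
phase 2: p=0.0495, T=0.413, ωT=1.184319, cosh=1.787207, sinh=1.481253; start (x,ẋ)=(0.032795, 0.300199) → end (x,ẋ)=(0.174712, 0.465562)
phase 3: p=0.3777, T=0.374, ωT=1.072482, cosh=1.632392, sinh=1.290234; start (x,ẋ)=(0.174712, 0.465562) → end (x,ẋ)=(0.255817, 0.008949)
phase 4: p=0.7054, T=0.421, ωT=1.207260, cosh=1.821661, sinh=1.522646; start (x,ẋ)=(0.255817, 0.008949) → end (x,ẋ)=(-0.108837, -1.946731)
phase 5: p=0.8218, T=0.252, ωT=0.722635, cosh=1.272663, sinh=0.787191; start (x,ẋ)=(-0.108837, -1.946731) → end (x,ẋ)=(-0.896988, -4.578305)

x = -0.8970, ẋ = -4.5783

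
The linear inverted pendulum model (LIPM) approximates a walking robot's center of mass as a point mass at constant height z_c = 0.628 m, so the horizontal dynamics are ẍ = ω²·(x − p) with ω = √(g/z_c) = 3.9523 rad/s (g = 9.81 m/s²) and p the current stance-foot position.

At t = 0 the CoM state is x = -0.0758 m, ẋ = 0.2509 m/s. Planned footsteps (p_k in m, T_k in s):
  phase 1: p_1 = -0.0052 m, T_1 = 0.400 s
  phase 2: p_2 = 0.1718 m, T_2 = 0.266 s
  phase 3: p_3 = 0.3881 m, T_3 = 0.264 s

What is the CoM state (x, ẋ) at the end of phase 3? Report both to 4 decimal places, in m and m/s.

x = -0.8290, ẋ = -4.4097

phase 1: p=-0.0052, T=0.400, ωT=1.580920, cosh=2.532605, sinh=2.326819; start (x,ẋ)=(-0.075800, 0.250900) → end (x,ẋ)=(-0.036291, -0.013827)
phase 2: p=0.1718, T=0.266, ωT=1.051312, cosh=1.605441, sinh=1.255962; start (x,ẋ)=(-0.036291, -0.013827) → end (x,ẋ)=(-0.166671, -1.055148)
phase 3: p=0.3881, T=0.264, ωT=1.043407, cosh=1.595563, sinh=1.243310; start (x,ẋ)=(-0.166671, -1.055148) → end (x,ẋ)=(-0.829000, -4.409666)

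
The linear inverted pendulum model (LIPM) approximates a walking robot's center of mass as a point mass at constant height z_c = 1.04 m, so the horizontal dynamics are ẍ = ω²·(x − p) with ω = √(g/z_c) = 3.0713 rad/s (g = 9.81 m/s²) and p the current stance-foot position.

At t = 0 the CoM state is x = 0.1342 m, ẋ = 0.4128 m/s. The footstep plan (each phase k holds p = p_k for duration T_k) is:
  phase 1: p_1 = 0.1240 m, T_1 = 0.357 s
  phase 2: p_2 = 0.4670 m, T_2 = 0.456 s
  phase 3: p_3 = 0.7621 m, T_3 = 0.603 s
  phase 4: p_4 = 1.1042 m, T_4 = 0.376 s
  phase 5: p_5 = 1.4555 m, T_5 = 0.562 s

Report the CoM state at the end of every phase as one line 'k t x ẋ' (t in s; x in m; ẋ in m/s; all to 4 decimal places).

1 0.3570 0.3197 0.7285
2 0.8130 0.6020 0.7055
3 1.4160 0.9532 0.7748
4 1.7920 1.2013 0.6887
5 2.3540 1.3288 -0.1275

phase 1: p=0.1240, T=0.357, ωT=1.096454, cosh=1.663793, sinh=1.329739; start (x,ẋ)=(0.134200, 0.412800) → end (x,ẋ)=(0.319695, 0.728471)
phase 2: p=0.4670, T=0.456, ωT=1.400513, cosh=2.151875, sinh=1.905405; start (x,ẋ)=(0.319695, 0.728471) → end (x,ẋ)=(0.601955, 0.705540)
phase 3: p=0.7621, T=0.603, ωT=1.851994, cosh=3.264718, sinh=3.107795; start (x,ẋ)=(0.601955, 0.705540) → end (x,ẋ)=(0.953194, 0.774807)
phase 4: p=1.1042, T=0.376, ωT=1.154809, cosh=1.744267, sinh=1.429149; start (x,ẋ)=(0.953194, 0.774807) → end (x,ẋ)=(1.201341, 0.688652)
phase 5: p=1.4555, T=0.562, ωT=1.726071, cosh=2.898258, sinh=2.720275; start (x,ẋ)=(1.201341, 0.688652) → end (x,ẋ)=(1.328827, -0.127549)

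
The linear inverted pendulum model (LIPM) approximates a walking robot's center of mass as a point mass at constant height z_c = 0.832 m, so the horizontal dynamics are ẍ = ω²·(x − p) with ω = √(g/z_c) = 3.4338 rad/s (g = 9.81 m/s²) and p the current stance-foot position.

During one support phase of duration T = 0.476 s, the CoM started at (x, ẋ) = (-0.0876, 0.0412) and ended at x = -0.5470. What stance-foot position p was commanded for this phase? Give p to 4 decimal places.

p = 0.2068

ωT = 3.4338·0.476 = 1.634489; cosh(ωT) = 2.660944, sinh(ωT) = 2.465892
x(T) = p + (x₀−p)·cosh(ωT) + (ẋ₀/ω)·sinh(ωT) ⇒ p·(1 − cosh) = x(T) − x₀·cosh − (ẋ₀/ω)·sinh
numerator   = -0.5470 − (-0.0876)·2.660944 − (0.0412/3.4338)·2.465892 = -0.343488
denominator = 1 − 2.660944 = -1.660944
p = -0.343488 / -1.660944 = 0.2068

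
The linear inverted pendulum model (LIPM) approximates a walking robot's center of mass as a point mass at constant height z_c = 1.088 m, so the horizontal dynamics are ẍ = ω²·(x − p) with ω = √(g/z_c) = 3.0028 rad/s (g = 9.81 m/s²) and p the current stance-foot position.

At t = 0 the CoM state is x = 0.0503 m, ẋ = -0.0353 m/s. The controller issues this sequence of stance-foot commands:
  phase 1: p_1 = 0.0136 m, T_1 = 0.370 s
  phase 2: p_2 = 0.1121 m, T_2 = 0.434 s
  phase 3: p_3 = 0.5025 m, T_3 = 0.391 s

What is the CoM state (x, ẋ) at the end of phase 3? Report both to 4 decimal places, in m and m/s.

phase 1: p=0.0136, T=0.370, ωT=1.111036, cosh=1.683361, sinh=1.354143; start (x,ẋ)=(0.050300, -0.035300) → end (x,ẋ)=(0.059460, 0.089808)
phase 2: p=0.1121, T=0.434, ωT=1.303215, cosh=1.976385, sinh=1.704728; start (x,ẋ)=(0.059460, 0.089808) → end (x,ẋ)=(0.059049, -0.091965)
phase 3: p=0.5025, T=0.391, ωT=1.174095, cosh=1.772156, sinh=1.463057; start (x,ẋ)=(0.059049, -0.091965) → end (x,ẋ)=(-0.328173, -2.111176)

x = -0.3282, ẋ = -2.1112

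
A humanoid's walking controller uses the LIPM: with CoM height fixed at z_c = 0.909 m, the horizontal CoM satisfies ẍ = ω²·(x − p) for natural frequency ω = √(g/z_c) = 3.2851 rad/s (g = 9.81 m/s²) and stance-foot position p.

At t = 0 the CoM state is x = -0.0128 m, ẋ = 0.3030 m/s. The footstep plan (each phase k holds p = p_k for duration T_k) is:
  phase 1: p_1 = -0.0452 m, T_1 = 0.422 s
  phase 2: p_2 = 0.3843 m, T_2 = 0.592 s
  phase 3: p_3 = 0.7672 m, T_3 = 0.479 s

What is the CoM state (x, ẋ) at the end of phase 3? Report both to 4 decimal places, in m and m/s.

phase 1: p=-0.0452, T=0.422, ωT=1.386312, cosh=2.125033, sinh=1.875038; start (x,ẋ)=(-0.012800, 0.303000) → end (x,ẋ)=(0.196595, 0.843459)
phase 2: p=0.3843, T=0.592, ωT=1.944779, cosh=3.567553, sinh=3.424535; start (x,ẋ)=(0.196595, 0.843459) → end (x,ẋ)=(0.593910, 0.897410)
phase 3: p=0.7672, T=0.479, ωT=1.573563, cosh=2.515555, sinh=2.308250; start (x,ẋ)=(0.593910, 0.897410) → end (x,ẋ)=(0.961837, 0.943454)

x = 0.9618, ẋ = 0.9435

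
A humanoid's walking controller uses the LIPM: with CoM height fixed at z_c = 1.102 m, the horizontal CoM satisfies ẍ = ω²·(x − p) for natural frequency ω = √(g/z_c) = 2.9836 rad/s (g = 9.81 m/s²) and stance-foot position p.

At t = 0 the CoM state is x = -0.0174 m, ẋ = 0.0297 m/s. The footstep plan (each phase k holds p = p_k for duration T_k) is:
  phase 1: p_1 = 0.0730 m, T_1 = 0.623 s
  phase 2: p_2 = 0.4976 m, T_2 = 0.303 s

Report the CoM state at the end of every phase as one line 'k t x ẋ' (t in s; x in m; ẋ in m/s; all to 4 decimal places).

phase 1: p=0.0730, T=0.623, ωT=1.858783, cosh=3.285892, sinh=3.130030; start (x,ẋ)=(-0.017400, 0.029700) → end (x,ẋ)=(-0.192887, -0.746633)
phase 2: p=0.4976, T=0.303, ωT=0.904031, cosh=1.437236, sinh=1.032302; start (x,ẋ)=(-0.192887, -0.746633) → end (x,ẋ)=(-0.753122, -3.199770)

1 0.6230 -0.1929 -0.7466
2 0.9260 -0.7531 -3.1998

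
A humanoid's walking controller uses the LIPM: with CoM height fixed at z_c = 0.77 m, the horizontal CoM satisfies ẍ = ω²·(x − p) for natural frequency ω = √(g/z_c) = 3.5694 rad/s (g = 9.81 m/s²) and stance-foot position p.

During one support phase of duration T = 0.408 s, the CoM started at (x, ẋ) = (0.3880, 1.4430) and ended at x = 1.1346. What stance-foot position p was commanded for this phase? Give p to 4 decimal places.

p = 0.4462

ωT = 3.5694·0.408 = 1.456315; cosh(ωT) = 2.261608, sinh(ωT) = 2.028514
x(T) = p + (x₀−p)·cosh(ωT) + (ẋ₀/ω)·sinh(ωT) ⇒ p·(1 − cosh) = x(T) − x₀·cosh − (ẋ₀/ω)·sinh
numerator   = 1.1346 − (0.3880)·2.261608 − (1.4430/3.5694)·2.028514 = -0.562971
denominator = 1 − 2.261608 = -1.261608
p = -0.562971 / -1.261608 = 0.4462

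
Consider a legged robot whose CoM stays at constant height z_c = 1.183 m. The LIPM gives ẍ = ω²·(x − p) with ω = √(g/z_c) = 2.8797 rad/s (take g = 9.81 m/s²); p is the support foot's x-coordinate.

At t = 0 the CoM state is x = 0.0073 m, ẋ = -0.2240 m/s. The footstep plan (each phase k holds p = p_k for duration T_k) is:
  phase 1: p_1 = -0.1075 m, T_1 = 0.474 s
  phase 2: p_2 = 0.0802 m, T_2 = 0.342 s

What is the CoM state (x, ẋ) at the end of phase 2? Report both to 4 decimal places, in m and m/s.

x = -0.0029, ẋ = -0.0904

phase 1: p=-0.1075, T=0.474, ωT=1.364978, cosh=2.085511, sinh=1.830125; start (x,ẋ)=(0.007300, -0.224000) → end (x,ẋ)=(-0.010441, 0.137866)
phase 2: p=0.0802, T=0.342, ωT=0.984857, cosh=1.525461, sinh=1.151969; start (x,ẋ)=(-0.010441, 0.137866) → end (x,ẋ)=(-0.002919, -0.090377)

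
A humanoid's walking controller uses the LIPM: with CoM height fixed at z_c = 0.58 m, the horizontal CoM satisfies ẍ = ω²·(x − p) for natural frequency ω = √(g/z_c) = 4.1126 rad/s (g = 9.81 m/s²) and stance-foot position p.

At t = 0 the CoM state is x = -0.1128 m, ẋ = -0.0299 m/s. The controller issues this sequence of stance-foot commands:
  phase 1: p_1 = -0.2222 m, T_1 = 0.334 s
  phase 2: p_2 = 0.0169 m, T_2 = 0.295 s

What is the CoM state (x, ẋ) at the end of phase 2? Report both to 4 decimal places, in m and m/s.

x = 0.2621, ẋ = 1.2645

phase 1: p=-0.2222, T=0.334, ωT=1.373608, cosh=2.101384, sinh=1.848192; start (x,ẋ)=(-0.112800, -0.029900) → end (x,ẋ)=(-0.005746, 0.768704)
phase 2: p=0.0169, T=0.295, ωT=1.213217, cosh=1.830765, sinh=1.533525; start (x,ẋ)=(-0.005746, 0.768704) → end (x,ẋ)=(0.262079, 1.264497)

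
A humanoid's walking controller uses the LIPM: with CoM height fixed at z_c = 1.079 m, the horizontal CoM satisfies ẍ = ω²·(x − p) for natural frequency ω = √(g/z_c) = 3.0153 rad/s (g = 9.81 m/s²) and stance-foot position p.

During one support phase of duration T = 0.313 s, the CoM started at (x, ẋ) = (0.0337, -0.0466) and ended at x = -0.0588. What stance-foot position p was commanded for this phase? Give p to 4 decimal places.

p = 0.1915

ωT = 3.0153·0.313 = 0.943789; cosh(ωT) = 1.479425, sinh(ωT) = 1.090274
x(T) = p + (x₀−p)·cosh(ωT) + (ẋ₀/ω)·sinh(ωT) ⇒ p·(1 − cosh) = x(T) − x₀·cosh − (ẋ₀/ω)·sinh
numerator   = -0.0588 − (0.0337)·1.479425 − (-0.0466/3.0153)·1.090274 = -0.091807
denominator = 1 − 1.479425 = -0.479425
p = -0.091807 / -0.479425 = 0.1915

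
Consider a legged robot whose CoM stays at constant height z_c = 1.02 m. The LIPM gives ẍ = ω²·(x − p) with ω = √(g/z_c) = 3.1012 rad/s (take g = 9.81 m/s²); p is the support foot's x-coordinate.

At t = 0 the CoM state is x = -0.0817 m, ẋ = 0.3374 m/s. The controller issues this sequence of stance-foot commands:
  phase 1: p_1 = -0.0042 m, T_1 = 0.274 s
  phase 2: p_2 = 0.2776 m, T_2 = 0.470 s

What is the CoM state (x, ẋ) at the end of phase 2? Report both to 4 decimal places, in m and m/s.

x = -0.2125, ẋ = -1.2589

phase 1: p=-0.0042, T=0.274, ωT=0.849729, cosh=1.383272, sinh=0.955741; start (x,ẋ)=(-0.081700, 0.337400) → end (x,ẋ)=(-0.007422, 0.237010)
phase 2: p=0.2776, T=0.470, ωT=1.457564, cosh=2.264143, sinh=2.031340; start (x,ẋ)=(-0.007422, 0.237010) → end (x,ẋ)=(-0.212485, -1.258899)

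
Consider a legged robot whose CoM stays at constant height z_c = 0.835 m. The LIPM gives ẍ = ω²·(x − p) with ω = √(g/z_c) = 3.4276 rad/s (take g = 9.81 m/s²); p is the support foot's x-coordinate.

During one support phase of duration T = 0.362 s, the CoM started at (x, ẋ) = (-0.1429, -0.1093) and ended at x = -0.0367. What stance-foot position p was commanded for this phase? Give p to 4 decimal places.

ωT = 3.4276·0.362 = 1.240791; cosh(ωT) = 1.873752, sinh(ωT) = 1.584597
x(T) = p + (x₀−p)·cosh(ωT) + (ẋ₀/ω)·sinh(ωT) ⇒ p·(1 − cosh) = x(T) − x₀·cosh − (ẋ₀/ω)·sinh
numerator   = -0.0367 − (-0.1429)·1.873752 − (-0.1093/3.4276)·1.584597 = 0.281589
denominator = 1 − 1.873752 = -0.873752
p = 0.281589 / -0.873752 = -0.3223

p = -0.3223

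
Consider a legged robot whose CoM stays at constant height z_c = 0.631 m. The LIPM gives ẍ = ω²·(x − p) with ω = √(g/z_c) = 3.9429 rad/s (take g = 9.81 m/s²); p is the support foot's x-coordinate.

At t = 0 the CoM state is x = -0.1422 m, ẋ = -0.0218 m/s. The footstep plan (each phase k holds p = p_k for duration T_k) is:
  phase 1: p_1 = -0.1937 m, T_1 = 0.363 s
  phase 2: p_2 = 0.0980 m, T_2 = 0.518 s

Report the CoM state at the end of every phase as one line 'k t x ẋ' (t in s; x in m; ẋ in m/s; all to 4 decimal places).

phase 1: p=-0.1937, T=0.363, ωT=1.431273, cosh=2.211513, sinh=1.972508; start (x,ẋ)=(-0.142200, -0.021800) → end (x,ẋ)=(-0.090713, 0.352325)
phase 2: p=0.0980, T=0.518, ωT=2.042422, cosh=3.919487, sinh=3.789773; start (x,ẋ)=(-0.090713, 0.352325) → end (x,ẋ)=(-0.303016, -1.438946)

1 0.3630 -0.0907 0.3523
2 0.8810 -0.3030 -1.4389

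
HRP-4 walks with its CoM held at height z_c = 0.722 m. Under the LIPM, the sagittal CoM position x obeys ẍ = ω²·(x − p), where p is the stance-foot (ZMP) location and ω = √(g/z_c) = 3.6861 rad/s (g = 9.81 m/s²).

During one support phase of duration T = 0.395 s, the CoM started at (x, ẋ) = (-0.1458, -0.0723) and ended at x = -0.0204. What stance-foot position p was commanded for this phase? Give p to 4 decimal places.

ωT = 3.6861·0.395 = 1.456010; cosh(ωT) = 2.260988, sinh(ωT) = 2.027823
x(T) = p + (x₀−p)·cosh(ωT) + (ẋ₀/ω)·sinh(ωT) ⇒ p·(1 − cosh) = x(T) − x₀·cosh − (ẋ₀/ω)·sinh
numerator   = -0.0204 − (-0.1458)·2.260988 − (-0.0723/3.6861)·2.027823 = 0.349026
denominator = 1 − 2.260988 = -1.260988
p = 0.349026 / -1.260988 = -0.2768

p = -0.2768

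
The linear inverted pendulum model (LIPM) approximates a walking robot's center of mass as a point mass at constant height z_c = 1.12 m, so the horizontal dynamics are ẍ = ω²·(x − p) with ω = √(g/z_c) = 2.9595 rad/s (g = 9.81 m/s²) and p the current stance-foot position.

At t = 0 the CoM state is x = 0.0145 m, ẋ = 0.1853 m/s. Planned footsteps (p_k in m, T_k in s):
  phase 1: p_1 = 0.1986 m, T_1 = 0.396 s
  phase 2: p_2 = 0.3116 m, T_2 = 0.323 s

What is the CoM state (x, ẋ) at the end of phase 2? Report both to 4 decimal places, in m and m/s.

phase 1: p=0.1986, T=0.396, ωT=1.171962, cosh=1.769039, sinh=1.459281; start (x,ẋ)=(0.014500, 0.185300) → end (x,ẋ)=(-0.035712, -0.467277)
phase 2: p=0.3116, T=0.323, ωT=0.955919, cosh=1.492759, sinh=1.108300; start (x,ẋ)=(-0.035712, -0.467277) → end (x,ẋ)=(-0.381843, -1.836720)

x = -0.3818, ẋ = -1.8367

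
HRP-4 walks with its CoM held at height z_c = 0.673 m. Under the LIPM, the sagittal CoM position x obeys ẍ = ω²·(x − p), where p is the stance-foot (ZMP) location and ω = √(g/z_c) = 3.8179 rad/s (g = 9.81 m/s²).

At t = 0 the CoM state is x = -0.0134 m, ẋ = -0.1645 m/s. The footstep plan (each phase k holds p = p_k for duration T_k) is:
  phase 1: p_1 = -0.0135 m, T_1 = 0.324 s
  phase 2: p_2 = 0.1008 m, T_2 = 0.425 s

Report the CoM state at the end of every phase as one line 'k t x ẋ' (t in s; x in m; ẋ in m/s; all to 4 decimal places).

1 0.3240 -0.0813 -0.3066
2 0.7490 -0.5739 -2.4994

phase 1: p=-0.0135, T=0.324, ωT=1.237000, cosh=1.867757, sinh=1.577503; start (x,ẋ)=(-0.013400, -0.164500) → end (x,ẋ)=(-0.081282, -0.306644)
phase 2: p=0.1008, T=0.425, ωT=1.622607, cosh=2.631833, sinh=2.434450; start (x,ẋ)=(-0.081282, -0.306644) → end (x,ẋ)=(-0.573939, -2.499397)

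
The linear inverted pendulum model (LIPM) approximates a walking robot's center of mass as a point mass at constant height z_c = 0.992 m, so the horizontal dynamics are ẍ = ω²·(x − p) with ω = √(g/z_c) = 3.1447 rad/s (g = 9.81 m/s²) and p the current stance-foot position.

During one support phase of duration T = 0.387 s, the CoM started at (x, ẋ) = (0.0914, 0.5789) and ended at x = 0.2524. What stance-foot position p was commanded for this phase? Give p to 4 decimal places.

p = 0.2379

ωT = 3.1447·0.387 = 1.216999; cosh(ωT) = 1.836578, sinh(ωT) = 1.540460
x(T) = p + (x₀−p)·cosh(ωT) + (ẋ₀/ω)·sinh(ωT) ⇒ p·(1 − cosh) = x(T) − x₀·cosh − (ẋ₀/ω)·sinh
numerator   = 0.2524 − (0.0914)·1.836578 − (0.5789/3.1447)·1.540460 = -0.199043
denominator = 1 − 1.836578 = -0.836578
p = -0.199043 / -0.836578 = 0.2379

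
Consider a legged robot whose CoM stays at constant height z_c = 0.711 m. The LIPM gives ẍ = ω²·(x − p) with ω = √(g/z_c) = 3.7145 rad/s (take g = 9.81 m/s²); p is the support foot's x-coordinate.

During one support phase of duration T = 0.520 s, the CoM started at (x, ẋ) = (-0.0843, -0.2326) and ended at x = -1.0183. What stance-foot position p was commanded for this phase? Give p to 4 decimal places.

p = 0.2021

ωT = 3.7145·0.520 = 1.931540; cosh(ωT) = 3.522527, sinh(ωT) = 3.377602
x(T) = p + (x₀−p)·cosh(ωT) + (ẋ₀/ω)·sinh(ωT) ⇒ p·(1 − cosh) = x(T) − x₀·cosh − (ẋ₀/ω)·sinh
numerator   = -1.0183 − (-0.0843)·3.522527 − (-0.2326/3.7145)·3.377602 = -0.509847
denominator = 1 − 3.522527 = -2.522527
p = -0.509847 / -2.522527 = 0.2021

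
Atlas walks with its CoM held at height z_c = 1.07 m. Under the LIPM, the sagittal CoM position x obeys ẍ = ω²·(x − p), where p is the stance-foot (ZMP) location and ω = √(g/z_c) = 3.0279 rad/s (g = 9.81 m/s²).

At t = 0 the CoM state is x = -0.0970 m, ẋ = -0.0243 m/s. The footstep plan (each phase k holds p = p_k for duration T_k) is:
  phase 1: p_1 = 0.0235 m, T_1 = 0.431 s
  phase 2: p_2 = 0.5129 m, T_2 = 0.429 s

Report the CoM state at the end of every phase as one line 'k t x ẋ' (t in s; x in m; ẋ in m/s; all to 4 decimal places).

1 0.4310 -0.2287 -0.6714
2 0.8600 -1.3236 -5.1314

phase 1: p=0.0235, T=0.431, ωT=1.305025, cosh=1.979473, sinh=1.708308; start (x,ẋ)=(-0.097000, -0.024300) → end (x,ẋ)=(-0.228736, -0.671398)
phase 2: p=0.5129, T=0.429, ωT=1.298969, cosh=1.969164, sinh=1.696352; start (x,ẋ)=(-0.228736, -0.671398) → end (x,ẋ)=(-1.323648, -5.131420)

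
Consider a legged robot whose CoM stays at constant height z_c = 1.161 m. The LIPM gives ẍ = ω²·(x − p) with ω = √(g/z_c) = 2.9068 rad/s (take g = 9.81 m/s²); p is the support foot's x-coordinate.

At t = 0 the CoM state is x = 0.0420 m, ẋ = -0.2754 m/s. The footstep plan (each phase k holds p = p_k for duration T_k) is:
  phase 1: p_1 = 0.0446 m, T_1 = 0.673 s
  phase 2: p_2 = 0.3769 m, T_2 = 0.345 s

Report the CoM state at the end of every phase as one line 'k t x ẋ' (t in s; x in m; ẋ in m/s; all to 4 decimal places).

1 0.6730 -0.2931 -1.0196
2 1.0180 -1.0730 -3.8742

phase 1: p=0.0446, T=0.673, ωT=1.956276, cosh=3.607163, sinh=3.465779; start (x,ẋ)=(0.042000, -0.275400) → end (x,ẋ)=(-0.293138, -1.019606)
phase 2: p=0.3769, T=0.345, ωT=1.002846, cosh=1.546432, sinh=1.179598; start (x,ẋ)=(-0.293138, -1.019606) → end (x,ẋ)=(-1.073030, -3.874214)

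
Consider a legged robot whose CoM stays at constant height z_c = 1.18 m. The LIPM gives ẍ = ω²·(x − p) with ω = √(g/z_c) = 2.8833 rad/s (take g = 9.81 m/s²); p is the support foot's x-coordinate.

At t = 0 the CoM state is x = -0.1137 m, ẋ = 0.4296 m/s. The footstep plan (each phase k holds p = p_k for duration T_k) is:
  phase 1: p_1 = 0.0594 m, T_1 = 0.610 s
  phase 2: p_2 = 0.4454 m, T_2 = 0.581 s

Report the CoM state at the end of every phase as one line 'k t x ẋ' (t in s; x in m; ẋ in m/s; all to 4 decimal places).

1 0.6100 -0.0383 -0.1218
2 1.1910 -1.0002 -3.9296

phase 1: p=0.0594, T=0.610, ωT=1.758813, cosh=2.988896, sinh=2.816646; start (x,ẋ)=(-0.113700, 0.429600) → end (x,ẋ)=(-0.038309, -0.121757)
phase 2: p=0.4454, T=0.581, ωT=1.675197, cosh=2.763560, sinh=2.576289; start (x,ẋ)=(-0.038309, -0.121757) → end (x,ẋ)=(-1.000151, -3.929575)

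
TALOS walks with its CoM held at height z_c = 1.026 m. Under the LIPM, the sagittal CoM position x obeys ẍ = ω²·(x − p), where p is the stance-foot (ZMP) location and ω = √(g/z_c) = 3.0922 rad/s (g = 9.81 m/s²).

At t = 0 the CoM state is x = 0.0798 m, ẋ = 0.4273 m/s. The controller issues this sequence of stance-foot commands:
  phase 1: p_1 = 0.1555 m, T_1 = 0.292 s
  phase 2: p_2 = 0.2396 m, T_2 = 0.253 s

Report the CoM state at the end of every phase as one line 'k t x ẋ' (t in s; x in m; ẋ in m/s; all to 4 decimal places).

1 0.2920 0.1892 0.3724
2 0.5450 0.2771 0.3576

phase 1: p=0.1555, T=0.292, ωT=0.902922, cosh=1.436092, sinh=1.030709; start (x,ẋ)=(0.079800, 0.427300) → end (x,ẋ)=(0.189218, 0.372374)
phase 2: p=0.2396, T=0.253, ωT=0.782327, cosh=1.321947, sinh=0.864606; start (x,ẋ)=(0.189218, 0.372374) → end (x,ẋ)=(0.277117, 0.357561)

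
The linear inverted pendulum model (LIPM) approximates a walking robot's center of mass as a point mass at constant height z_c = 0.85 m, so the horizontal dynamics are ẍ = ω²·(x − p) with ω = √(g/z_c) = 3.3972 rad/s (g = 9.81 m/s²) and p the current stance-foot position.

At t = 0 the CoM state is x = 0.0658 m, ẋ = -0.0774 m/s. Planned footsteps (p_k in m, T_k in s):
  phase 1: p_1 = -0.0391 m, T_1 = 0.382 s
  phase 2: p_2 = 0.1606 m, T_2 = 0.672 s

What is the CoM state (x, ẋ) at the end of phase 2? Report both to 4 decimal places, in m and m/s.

phase 1: p=-0.0391, T=0.382, ωT=1.297730, cosh=1.967065, sinh=1.693914; start (x,ẋ)=(0.065800, -0.077400) → end (x,ẋ)=(0.128652, 0.451403)
phase 2: p=0.1606, T=0.672, ωT=2.282918, cosh=4.953620, sinh=4.851634; start (x,ẋ)=(0.128652, 0.451403) → end (x,ẋ)=(0.647002, 1.709510)

x = 0.6470, ẋ = 1.7095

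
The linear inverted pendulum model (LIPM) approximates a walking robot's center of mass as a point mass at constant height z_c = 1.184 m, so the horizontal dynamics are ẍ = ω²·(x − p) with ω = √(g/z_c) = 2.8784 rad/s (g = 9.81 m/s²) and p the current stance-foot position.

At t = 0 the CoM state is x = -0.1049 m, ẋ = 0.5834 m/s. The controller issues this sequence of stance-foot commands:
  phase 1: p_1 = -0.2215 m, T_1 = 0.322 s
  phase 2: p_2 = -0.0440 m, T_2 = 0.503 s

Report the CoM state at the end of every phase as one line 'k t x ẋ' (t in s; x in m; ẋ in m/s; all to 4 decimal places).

phase 1: p=-0.2215, T=0.322, ωT=0.926845, cosh=1.461163, sinh=1.065362; start (x,ẋ)=(-0.104900, 0.583400) → end (x,ẋ)=(0.164801, 1.210001)
phase 2: p=-0.0440, T=0.503, ωT=1.447835, cosh=2.244487, sinh=2.009409; start (x,ẋ)=(0.164801, 1.210001) → end (x,ẋ)=(1.269352, 3.923513)

1 0.3220 0.1648 1.2100
2 0.8250 1.2694 3.9235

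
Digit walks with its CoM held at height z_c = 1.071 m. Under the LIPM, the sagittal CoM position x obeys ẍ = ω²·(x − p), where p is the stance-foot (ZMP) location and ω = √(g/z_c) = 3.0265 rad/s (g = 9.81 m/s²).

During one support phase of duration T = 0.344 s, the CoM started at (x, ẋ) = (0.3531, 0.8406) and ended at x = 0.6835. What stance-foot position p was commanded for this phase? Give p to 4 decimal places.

ωT = 3.0265·0.344 = 1.041116; cosh(ωT) = 1.592718, sinh(ωT) = 1.239658
x(T) = p + (x₀−p)·cosh(ωT) + (ẋ₀/ω)·sinh(ωT) ⇒ p·(1 − cosh) = x(T) − x₀·cosh − (ẋ₀/ω)·sinh
numerator   = 0.6835 − (0.3531)·1.592718 − (0.8406/3.0265)·1.239658 = -0.223200
denominator = 1 − 1.592718 = -0.592718
p = -0.223200 / -0.592718 = 0.3766

p = 0.3766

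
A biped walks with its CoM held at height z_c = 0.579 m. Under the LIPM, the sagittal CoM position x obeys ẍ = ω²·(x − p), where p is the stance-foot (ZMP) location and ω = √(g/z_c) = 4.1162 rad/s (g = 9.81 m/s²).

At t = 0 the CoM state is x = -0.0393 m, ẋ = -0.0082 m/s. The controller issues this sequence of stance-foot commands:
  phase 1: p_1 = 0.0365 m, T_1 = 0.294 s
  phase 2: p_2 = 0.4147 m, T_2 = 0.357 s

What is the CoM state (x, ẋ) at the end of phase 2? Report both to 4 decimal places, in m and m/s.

x = -1.0205, ẋ = -5.5284

phase 1: p=0.0365, T=0.294, ωT=1.210163, cosh=1.826090, sinh=1.527941; start (x,ẋ)=(-0.039300, -0.008200) → end (x,ẋ)=(-0.104961, -0.491704)
phase 2: p=0.4147, T=0.357, ωT=1.469483, cosh=2.288517, sinh=2.058472; start (x,ẋ)=(-0.104961, -0.491704) → end (x,ẋ)=(-1.020450, -5.528407)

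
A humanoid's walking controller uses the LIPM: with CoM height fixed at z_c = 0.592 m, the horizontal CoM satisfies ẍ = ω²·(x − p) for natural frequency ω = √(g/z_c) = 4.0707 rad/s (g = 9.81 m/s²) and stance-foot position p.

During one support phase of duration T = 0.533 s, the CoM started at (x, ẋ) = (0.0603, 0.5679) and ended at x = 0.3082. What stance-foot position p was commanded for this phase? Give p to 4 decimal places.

ωT = 4.0707·0.533 = 2.169683; cosh(ωT) = 4.434861, sinh(ωT) = 4.320648
x(T) = p + (x₀−p)·cosh(ωT) + (ẋ₀/ω)·sinh(ωT) ⇒ p·(1 − cosh) = x(T) − x₀·cosh − (ẋ₀/ω)·sinh
numerator   = 0.3082 − (0.0603)·4.434861 − (0.5679/4.0707)·4.320648 = -0.561992
denominator = 1 − 4.434861 = -3.434861
p = -0.561992 / -3.434861 = 0.1636

p = 0.1636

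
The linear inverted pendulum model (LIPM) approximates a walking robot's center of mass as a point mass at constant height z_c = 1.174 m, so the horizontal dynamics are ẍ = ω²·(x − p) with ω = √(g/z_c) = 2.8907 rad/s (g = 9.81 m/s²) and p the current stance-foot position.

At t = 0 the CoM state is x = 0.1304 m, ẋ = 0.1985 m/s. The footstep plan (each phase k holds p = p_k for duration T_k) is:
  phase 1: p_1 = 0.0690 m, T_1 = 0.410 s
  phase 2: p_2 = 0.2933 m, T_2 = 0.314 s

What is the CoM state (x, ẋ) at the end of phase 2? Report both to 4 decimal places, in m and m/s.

phase 1: p=0.0690, T=0.410, ωT=1.185187, cosh=1.788494, sinh=1.482805; start (x,ẋ)=(0.130400, 0.198500) → end (x,ẋ)=(0.280635, 0.618198)
phase 2: p=0.2933, T=0.314, ωT=0.907680, cosh=1.441012, sinh=1.037553; start (x,ẋ)=(0.280635, 0.618198) → end (x,ẋ)=(0.496939, 0.852846)

x = 0.4969, ẋ = 0.8528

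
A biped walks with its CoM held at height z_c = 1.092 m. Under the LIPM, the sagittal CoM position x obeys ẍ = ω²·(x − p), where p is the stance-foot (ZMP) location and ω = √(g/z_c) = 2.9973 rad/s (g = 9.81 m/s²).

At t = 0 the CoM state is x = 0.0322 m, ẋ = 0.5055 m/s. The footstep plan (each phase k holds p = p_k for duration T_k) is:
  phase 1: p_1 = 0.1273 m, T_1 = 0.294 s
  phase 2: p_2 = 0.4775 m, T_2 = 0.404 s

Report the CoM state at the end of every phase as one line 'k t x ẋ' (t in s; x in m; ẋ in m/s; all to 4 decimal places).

1 0.2940 0.1614 0.4298
2 0.6980 0.1193 -0.6634

phase 1: p=0.1273, T=0.294, ωT=0.881206, cosh=1.414046, sinh=0.999763; start (x,ẋ)=(0.032200, 0.505500) → end (x,ẋ)=(0.161436, 0.429825)
phase 2: p=0.4775, T=0.404, ωT=1.210909, cosh=1.827231, sinh=1.529304; start (x,ẋ)=(0.161436, 0.429825) → end (x,ẋ)=(0.119287, -0.663380)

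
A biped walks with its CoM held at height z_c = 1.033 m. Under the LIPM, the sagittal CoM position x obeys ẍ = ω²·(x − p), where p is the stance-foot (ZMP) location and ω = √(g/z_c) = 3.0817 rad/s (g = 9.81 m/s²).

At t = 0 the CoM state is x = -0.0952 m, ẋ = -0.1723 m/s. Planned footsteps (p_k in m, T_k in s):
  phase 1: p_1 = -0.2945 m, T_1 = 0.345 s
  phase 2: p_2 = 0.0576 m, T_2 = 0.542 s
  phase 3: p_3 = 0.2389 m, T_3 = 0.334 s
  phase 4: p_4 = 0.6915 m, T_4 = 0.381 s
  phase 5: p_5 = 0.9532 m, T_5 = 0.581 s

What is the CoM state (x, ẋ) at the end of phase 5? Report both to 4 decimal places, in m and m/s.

phase 1: p=-0.2945, T=0.345, ωT=1.063187, cosh=1.620468, sinh=1.275115; start (x,ẋ)=(-0.095200, -0.172300) → end (x,ẋ)=(-0.042833, 0.503947)
phase 2: p=0.0576, T=0.542, ωT=1.670281, cosh=2.750928, sinh=2.562734; start (x,ẋ)=(-0.042833, 0.503947) → end (x,ẋ)=(0.200396, 0.593143)
phase 3: p=0.2389, T=0.334, ωT=1.029288, cosh=1.578166, sinh=1.220905; start (x,ẋ)=(0.200396, 0.593143) → end (x,ẋ)=(0.413126, 0.791209)
phase 4: p=0.6915, T=0.381, ωT=1.174128, cosh=1.772204, sinh=1.463116; start (x,ẋ)=(0.413126, 0.791209) → end (x,ẋ)=(0.573811, 0.147027)
phase 5: p=0.9532, T=0.581, ωT=1.790468, cosh=3.079568, sinh=2.912686; start (x,ẋ)=(0.573811, 0.147027) → end (x,ẋ)=(-0.076192, -2.952630)

x = -0.0762, ẋ = -2.9526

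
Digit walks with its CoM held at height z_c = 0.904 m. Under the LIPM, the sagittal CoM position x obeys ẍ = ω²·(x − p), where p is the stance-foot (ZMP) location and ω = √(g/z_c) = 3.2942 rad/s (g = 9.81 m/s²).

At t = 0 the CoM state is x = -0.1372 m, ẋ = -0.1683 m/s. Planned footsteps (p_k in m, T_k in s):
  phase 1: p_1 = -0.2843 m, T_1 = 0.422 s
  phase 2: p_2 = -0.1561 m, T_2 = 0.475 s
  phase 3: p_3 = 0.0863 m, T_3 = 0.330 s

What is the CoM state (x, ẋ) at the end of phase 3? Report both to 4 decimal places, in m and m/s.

x = 1.5077, ẋ = 4.9698

phase 1: p=-0.2843, T=0.422, ωT=1.390152, cosh=2.132250, sinh=1.883212; start (x,ẋ)=(-0.137200, -0.168300) → end (x,ẋ)=(-0.066859, 0.553703)
phase 2: p=-0.1561, T=0.475, ωT=1.564745, cosh=2.495298, sinh=2.286157; start (x,ẋ)=(-0.066859, 0.553703) → end (x,ẋ)=(0.450850, 2.053734)
phase 3: p=0.0863, T=0.330, ωT=1.087086, cosh=1.651409, sinh=1.314211; start (x,ẋ)=(0.450850, 2.053734) → end (x,ẋ)=(1.507652, 4.969792)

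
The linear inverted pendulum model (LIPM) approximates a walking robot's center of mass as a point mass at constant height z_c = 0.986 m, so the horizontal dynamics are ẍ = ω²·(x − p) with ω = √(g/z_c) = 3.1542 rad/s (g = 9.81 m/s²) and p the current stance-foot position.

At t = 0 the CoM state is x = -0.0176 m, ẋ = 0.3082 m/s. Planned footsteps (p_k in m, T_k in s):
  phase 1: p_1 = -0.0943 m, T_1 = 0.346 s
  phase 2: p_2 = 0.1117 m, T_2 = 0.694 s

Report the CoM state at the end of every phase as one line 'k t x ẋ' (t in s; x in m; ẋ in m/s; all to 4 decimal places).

phase 1: p=-0.0943, T=0.346, ωT=1.091353, cosh=1.657032, sinh=1.321270; start (x,ẋ)=(-0.017600, 0.308200) → end (x,ẋ)=(0.161897, 0.830348)
phase 2: p=0.1117, T=0.694, ωT=2.189015, cosh=4.519221, sinh=4.407194; start (x,ẋ)=(0.161897, 0.830348) → end (x,ẋ)=(1.498752, 4.450323)

1 0.3460 0.1619 0.8303
2 1.0400 1.4988 4.4503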